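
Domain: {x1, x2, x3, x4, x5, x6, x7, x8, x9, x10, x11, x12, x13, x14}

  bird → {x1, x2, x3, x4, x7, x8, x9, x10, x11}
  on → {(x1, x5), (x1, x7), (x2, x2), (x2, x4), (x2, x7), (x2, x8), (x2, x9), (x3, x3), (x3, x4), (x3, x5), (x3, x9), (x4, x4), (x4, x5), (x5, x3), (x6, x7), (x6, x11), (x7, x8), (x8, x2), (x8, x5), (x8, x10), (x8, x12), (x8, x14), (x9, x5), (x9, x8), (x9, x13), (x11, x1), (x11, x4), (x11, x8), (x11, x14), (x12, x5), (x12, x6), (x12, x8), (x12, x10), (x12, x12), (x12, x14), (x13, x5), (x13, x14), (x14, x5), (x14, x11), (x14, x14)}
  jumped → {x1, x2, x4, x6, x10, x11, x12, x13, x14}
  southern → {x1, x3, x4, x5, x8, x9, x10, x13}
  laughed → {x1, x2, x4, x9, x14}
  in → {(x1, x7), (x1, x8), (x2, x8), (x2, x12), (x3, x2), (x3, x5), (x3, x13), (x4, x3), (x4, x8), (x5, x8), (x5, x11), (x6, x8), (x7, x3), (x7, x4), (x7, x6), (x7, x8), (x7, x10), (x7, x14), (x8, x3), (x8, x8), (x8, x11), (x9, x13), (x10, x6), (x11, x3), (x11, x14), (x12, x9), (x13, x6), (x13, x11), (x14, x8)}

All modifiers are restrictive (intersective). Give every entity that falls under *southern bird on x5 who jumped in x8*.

⟦on x5⟧ = {x : ⟨x, x5⟩ ∈ ⟦on⟧} = {x1, x3, x4, x8, x9, x12, x13, x14}
⟦who jumped⟧ = ⟦jumped⟧ = {x1, x2, x4, x6, x10, x11, x12, x13, x14}
⟦in x8⟧ = {x : ⟨x, x8⟩ ∈ ⟦in⟧} = {x1, x2, x4, x5, x6, x7, x8, x14}
⟦bird⟧ = {x1, x2, x3, x4, x7, x8, x9, x10, x11}
… ∩ ⟦on x5⟧ = {x1, x2, x3, x4, x7, x8, x9, x10, x11} ∩ {x1, x3, x4, x8, x9, x12, x13, x14} = {x1, x3, x4, x8, x9}
… ∩ ⟦who jumped⟧ = {x1, x3, x4, x8, x9} ∩ {x1, x2, x4, x6, x10, x11, x12, x13, x14} = {x1, x4}
… ∩ ⟦in x8⟧ = {x1, x4} ∩ {x1, x2, x4, x5, x6, x7, x8, x14} = {x1, x4}
… ∩ ⟦southern⟧ = {x1, x4} ∩ {x1, x3, x4, x5, x8, x9, x10, x13} = {x1, x4}
So ⟦southern bird on x5 who jumped in x8⟧ = {x1, x4}.

{x1, x4}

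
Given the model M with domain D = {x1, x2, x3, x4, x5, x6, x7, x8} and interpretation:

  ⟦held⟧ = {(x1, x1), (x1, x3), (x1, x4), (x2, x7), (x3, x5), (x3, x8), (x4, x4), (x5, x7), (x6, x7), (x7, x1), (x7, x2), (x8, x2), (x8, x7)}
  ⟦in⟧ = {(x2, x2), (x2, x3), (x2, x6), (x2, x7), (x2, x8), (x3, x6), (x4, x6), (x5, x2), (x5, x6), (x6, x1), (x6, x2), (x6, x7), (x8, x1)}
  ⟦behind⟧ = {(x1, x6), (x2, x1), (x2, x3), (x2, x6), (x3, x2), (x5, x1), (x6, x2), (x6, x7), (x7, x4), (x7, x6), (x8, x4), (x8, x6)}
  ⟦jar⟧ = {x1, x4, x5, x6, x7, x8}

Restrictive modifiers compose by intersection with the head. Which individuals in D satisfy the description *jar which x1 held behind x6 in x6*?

{ }

⟦which x1 held⟧ = {x : ⟨x1, x⟩ ∈ ⟦held⟧} = {x1, x3, x4}
⟦behind x6⟧ = {x : ⟨x, x6⟩ ∈ ⟦behind⟧} = {x1, x2, x7, x8}
⟦in x6⟧ = {x : ⟨x, x6⟩ ∈ ⟦in⟧} = {x2, x3, x4, x5}
⟦jar⟧ = {x1, x4, x5, x6, x7, x8}
… ∩ ⟦which x1 held⟧ = {x1, x4, x5, x6, x7, x8} ∩ {x1, x3, x4} = {x1, x4}
… ∩ ⟦behind x6⟧ = {x1, x4} ∩ {x1, x2, x7, x8} = {x1}
… ∩ ⟦in x6⟧ = {x1} ∩ {x2, x3, x4, x5} = ∅
So ⟦jar which x1 held behind x6 in x6⟧ = { }.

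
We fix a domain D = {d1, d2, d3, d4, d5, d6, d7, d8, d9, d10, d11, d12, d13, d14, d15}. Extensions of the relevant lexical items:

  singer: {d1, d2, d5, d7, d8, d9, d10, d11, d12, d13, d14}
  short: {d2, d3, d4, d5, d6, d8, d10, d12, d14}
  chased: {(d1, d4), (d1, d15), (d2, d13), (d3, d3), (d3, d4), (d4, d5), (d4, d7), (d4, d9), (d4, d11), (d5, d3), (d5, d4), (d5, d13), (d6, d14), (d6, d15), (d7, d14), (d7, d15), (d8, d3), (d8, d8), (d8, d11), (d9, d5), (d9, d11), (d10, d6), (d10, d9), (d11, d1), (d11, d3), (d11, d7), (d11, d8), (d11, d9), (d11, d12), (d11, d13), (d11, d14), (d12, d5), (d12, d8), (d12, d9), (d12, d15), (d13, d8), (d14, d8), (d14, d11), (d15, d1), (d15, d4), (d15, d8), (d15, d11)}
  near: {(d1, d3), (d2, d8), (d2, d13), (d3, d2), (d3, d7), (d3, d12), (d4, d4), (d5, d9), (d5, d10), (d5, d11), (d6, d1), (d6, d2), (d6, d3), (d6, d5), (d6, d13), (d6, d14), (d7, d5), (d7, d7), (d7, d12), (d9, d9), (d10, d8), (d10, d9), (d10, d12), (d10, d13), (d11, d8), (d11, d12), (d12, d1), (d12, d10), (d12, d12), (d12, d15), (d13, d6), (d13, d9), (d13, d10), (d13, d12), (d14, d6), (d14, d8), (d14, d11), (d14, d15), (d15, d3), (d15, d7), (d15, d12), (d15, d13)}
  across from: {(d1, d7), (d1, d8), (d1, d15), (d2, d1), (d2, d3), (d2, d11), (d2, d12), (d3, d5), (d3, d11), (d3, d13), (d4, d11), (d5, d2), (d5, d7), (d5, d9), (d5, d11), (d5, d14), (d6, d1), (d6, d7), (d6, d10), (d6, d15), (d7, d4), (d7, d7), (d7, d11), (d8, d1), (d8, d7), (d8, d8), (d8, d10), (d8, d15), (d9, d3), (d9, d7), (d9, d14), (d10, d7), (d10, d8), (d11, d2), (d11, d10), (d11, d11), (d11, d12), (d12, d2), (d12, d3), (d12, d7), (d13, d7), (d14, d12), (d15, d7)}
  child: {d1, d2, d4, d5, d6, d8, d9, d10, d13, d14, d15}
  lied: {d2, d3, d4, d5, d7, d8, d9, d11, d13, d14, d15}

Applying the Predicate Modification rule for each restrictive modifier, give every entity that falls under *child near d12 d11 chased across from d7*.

⟦near d12⟧ = {x : ⟨x, d12⟩ ∈ ⟦near⟧} = {d3, d7, d10, d11, d12, d13, d15}
⟦d11 chased⟧ = {x : ⟨d11, x⟩ ∈ ⟦chased⟧} = {d1, d3, d7, d8, d9, d12, d13, d14}
⟦across from d7⟧ = {x : ⟨x, d7⟩ ∈ ⟦across from⟧} = {d1, d5, d6, d7, d8, d9, d10, d12, d13, d15}
⟦child⟧ = {d1, d2, d4, d5, d6, d8, d9, d10, d13, d14, d15}
… ∩ ⟦near d12⟧ = {d1, d2, d4, d5, d6, d8, d9, d10, d13, d14, d15} ∩ {d3, d7, d10, d11, d12, d13, d15} = {d10, d13, d15}
… ∩ ⟦d11 chased⟧ = {d10, d13, d15} ∩ {d1, d3, d7, d8, d9, d12, d13, d14} = {d13}
… ∩ ⟦across from d7⟧ = {d13} ∩ {d1, d5, d6, d7, d8, d9, d10, d12, d13, d15} = {d13}
So ⟦child near d12 d11 chased across from d7⟧ = {d13}.

{d13}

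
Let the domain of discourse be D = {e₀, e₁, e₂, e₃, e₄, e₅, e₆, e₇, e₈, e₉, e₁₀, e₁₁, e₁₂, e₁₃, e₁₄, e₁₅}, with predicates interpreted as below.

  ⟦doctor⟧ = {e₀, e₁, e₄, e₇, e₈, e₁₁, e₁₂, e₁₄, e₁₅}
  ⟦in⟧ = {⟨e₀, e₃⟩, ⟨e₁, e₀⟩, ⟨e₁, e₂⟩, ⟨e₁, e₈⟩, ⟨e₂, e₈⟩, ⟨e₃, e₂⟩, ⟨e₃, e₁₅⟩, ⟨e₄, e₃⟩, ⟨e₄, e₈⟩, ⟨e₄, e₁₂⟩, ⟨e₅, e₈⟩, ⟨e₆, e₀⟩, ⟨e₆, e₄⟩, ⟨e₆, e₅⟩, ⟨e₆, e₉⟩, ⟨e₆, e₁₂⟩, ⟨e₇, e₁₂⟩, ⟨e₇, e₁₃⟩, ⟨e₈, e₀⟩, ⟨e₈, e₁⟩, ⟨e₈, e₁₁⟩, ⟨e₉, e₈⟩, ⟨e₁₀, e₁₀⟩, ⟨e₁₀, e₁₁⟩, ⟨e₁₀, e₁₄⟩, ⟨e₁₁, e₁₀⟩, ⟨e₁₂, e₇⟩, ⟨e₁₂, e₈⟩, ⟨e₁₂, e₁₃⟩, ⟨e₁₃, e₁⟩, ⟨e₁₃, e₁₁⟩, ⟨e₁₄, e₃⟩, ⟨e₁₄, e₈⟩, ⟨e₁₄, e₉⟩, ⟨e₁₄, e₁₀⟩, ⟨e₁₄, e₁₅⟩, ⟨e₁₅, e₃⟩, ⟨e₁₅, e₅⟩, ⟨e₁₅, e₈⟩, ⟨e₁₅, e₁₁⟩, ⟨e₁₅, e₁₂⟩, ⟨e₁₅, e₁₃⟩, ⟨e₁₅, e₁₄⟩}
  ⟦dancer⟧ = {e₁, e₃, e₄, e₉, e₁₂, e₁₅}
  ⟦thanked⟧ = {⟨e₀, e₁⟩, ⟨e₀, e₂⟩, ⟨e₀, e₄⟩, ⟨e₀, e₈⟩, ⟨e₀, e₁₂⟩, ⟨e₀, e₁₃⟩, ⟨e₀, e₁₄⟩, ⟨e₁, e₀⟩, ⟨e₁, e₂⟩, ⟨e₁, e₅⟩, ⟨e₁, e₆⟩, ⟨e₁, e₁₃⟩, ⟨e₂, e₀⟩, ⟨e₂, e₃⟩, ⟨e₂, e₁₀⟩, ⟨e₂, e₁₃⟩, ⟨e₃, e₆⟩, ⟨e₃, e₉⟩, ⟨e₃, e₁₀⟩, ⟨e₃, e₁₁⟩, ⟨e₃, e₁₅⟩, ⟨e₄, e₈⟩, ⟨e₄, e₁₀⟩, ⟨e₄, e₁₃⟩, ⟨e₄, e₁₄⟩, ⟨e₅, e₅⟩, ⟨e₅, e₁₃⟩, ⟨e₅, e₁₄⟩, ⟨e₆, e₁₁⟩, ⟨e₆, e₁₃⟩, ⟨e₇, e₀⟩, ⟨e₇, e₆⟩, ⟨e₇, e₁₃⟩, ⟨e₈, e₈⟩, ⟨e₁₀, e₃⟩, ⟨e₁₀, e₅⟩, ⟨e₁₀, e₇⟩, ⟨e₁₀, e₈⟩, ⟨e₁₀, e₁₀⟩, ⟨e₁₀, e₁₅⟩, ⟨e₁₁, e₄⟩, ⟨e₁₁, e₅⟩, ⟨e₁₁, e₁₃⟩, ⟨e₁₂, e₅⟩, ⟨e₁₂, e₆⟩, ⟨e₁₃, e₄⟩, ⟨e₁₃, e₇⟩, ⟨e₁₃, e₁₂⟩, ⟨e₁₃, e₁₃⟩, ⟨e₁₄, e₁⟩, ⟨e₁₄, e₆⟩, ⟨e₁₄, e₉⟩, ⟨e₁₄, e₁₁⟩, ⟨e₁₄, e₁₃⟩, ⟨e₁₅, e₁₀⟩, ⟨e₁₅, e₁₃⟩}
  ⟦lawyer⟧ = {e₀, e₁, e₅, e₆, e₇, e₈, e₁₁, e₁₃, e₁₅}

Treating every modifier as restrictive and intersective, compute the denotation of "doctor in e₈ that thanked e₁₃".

⟦in e₈⟧ = {x : ⟨x, e₈⟩ ∈ ⟦in⟧} = {e₁, e₂, e₄, e₅, e₉, e₁₂, e₁₄, e₁₅}
⟦that thanked e₁₃⟧ = {x : ⟨x, e₁₃⟩ ∈ ⟦thanked⟧} = {e₀, e₁, e₂, e₄, e₅, e₆, e₇, e₁₁, e₁₃, e₁₄, e₁₅}
⟦doctor⟧ = {e₀, e₁, e₄, e₇, e₈, e₁₁, e₁₂, e₁₄, e₁₅}
… ∩ ⟦in e₈⟧ = {e₀, e₁, e₄, e₇, e₈, e₁₁, e₁₂, e₁₄, e₁₅} ∩ {e₁, e₂, e₄, e₅, e₉, e₁₂, e₁₄, e₁₅} = {e₁, e₄, e₁₂, e₁₄, e₁₅}
… ∩ ⟦that thanked e₁₃⟧ = {e₁, e₄, e₁₂, e₁₄, e₁₅} ∩ {e₀, e₁, e₂, e₄, e₅, e₆, e₇, e₁₁, e₁₃, e₁₄, e₁₅} = {e₁, e₄, e₁₄, e₁₅}
So ⟦doctor in e₈ that thanked e₁₃⟧ = {e₁, e₄, e₁₄, e₁₅}.

{e₁, e₄, e₁₄, e₁₅}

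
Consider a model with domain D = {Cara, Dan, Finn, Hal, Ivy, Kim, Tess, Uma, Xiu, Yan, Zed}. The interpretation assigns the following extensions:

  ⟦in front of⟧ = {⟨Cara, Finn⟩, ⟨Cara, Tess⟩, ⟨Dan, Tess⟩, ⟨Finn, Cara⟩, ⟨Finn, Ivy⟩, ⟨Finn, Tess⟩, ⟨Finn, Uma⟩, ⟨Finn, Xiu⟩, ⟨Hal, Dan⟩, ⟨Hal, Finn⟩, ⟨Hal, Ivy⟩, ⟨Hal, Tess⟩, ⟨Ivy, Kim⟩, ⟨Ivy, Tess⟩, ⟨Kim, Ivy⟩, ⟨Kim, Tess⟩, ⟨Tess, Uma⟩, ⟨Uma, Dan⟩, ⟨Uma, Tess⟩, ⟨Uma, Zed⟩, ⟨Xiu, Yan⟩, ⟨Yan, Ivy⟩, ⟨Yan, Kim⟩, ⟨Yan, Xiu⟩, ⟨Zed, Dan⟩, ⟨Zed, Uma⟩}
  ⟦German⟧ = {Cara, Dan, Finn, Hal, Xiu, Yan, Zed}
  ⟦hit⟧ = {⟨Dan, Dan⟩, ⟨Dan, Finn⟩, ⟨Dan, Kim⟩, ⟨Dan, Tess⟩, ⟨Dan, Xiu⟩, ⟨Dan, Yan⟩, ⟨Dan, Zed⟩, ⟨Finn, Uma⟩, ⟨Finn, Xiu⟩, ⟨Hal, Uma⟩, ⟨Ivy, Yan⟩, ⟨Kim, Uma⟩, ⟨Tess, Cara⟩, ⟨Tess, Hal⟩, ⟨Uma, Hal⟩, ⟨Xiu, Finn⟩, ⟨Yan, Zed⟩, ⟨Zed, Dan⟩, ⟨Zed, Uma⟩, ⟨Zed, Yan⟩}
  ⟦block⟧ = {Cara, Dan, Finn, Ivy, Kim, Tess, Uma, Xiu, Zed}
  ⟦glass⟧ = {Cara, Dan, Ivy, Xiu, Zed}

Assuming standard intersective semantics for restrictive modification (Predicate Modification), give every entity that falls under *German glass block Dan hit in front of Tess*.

{Dan}

⟦Dan hit⟧ = {x : ⟨Dan, x⟩ ∈ ⟦hit⟧} = {Dan, Finn, Kim, Tess, Xiu, Yan, Zed}
⟦in front of Tess⟧ = {x : ⟨x, Tess⟩ ∈ ⟦in front of⟧} = {Cara, Dan, Finn, Hal, Ivy, Kim, Uma}
⟦block⟧ = {Cara, Dan, Finn, Ivy, Kim, Tess, Uma, Xiu, Zed}
… ∩ ⟦Dan hit⟧ = {Cara, Dan, Finn, Ivy, Kim, Tess, Uma, Xiu, Zed} ∩ {Dan, Finn, Kim, Tess, Xiu, Yan, Zed} = {Dan, Finn, Kim, Tess, Xiu, Zed}
… ∩ ⟦in front of Tess⟧ = {Dan, Finn, Kim, Tess, Xiu, Zed} ∩ {Cara, Dan, Finn, Hal, Ivy, Kim, Uma} = {Dan, Finn, Kim}
… ∩ ⟦German⟧ = {Dan, Finn, Kim} ∩ {Cara, Dan, Finn, Hal, Xiu, Yan, Zed} = {Dan, Finn}
… ∩ ⟦glass⟧ = {Dan, Finn} ∩ {Cara, Dan, Ivy, Xiu, Zed} = {Dan}
So ⟦German glass block Dan hit in front of Tess⟧ = {Dan}.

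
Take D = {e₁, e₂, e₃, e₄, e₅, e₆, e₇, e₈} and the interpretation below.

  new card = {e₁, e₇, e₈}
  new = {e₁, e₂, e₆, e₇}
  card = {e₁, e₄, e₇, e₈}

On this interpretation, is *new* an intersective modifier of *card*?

⟦new⟧ ∩ ⟦card⟧ = {e₁, e₂, e₆, e₇} ∩ {e₁, e₄, e₇, e₈} = {e₁, e₇}
Observed ⟦new card⟧ = {e₁, e₇, e₈}.
These differ, so the modifier is not intersective in this model.

no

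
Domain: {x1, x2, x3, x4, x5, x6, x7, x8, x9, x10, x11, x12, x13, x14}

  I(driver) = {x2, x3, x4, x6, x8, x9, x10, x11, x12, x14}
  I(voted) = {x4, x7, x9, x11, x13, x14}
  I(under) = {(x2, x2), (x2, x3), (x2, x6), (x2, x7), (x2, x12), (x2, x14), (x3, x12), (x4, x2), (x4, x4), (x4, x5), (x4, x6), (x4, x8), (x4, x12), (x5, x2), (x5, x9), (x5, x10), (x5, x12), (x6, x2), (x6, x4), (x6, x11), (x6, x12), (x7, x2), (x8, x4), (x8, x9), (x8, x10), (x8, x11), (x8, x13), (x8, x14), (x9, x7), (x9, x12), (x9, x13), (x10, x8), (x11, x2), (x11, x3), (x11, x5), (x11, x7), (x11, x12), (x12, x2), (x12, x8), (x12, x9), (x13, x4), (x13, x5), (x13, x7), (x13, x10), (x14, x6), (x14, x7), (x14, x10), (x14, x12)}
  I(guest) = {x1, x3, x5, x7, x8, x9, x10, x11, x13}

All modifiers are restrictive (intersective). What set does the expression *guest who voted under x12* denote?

⟦who voted⟧ = ⟦voted⟧ = {x4, x7, x9, x11, x13, x14}
⟦under x12⟧ = {x : ⟨x, x12⟩ ∈ ⟦under⟧} = {x2, x3, x4, x5, x6, x9, x11, x14}
⟦guest⟧ = {x1, x3, x5, x7, x8, x9, x10, x11, x13}
… ∩ ⟦who voted⟧ = {x1, x3, x5, x7, x8, x9, x10, x11, x13} ∩ {x4, x7, x9, x11, x13, x14} = {x7, x9, x11, x13}
… ∩ ⟦under x12⟧ = {x7, x9, x11, x13} ∩ {x2, x3, x4, x5, x6, x9, x11, x14} = {x9, x11}
So ⟦guest who voted under x12⟧ = {x9, x11}.

{x9, x11}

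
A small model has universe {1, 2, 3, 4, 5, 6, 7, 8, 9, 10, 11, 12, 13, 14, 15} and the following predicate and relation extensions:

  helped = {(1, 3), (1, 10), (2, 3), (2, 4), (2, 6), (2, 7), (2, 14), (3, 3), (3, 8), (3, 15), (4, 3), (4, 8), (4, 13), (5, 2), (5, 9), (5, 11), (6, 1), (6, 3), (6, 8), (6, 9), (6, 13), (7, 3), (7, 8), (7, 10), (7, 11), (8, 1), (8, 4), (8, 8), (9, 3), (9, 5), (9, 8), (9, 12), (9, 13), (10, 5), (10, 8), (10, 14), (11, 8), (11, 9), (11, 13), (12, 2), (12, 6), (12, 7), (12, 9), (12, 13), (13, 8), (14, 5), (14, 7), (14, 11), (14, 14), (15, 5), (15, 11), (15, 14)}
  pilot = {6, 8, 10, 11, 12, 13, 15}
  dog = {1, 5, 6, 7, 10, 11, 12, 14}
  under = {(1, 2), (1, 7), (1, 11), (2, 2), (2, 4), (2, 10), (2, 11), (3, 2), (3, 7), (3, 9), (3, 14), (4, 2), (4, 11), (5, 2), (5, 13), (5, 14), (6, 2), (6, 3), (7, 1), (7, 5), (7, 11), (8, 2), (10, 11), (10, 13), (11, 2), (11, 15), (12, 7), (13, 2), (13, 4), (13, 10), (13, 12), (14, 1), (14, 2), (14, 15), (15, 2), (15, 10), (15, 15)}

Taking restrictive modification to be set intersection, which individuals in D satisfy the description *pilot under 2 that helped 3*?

⟦under 2⟧ = {x : ⟨x, 2⟩ ∈ ⟦under⟧} = {1, 2, 3, 4, 5, 6, 8, 11, 13, 14, 15}
⟦that helped 3⟧ = {x : ⟨x, 3⟩ ∈ ⟦helped⟧} = {1, 2, 3, 4, 6, 7, 9}
⟦pilot⟧ = {6, 8, 10, 11, 12, 13, 15}
… ∩ ⟦under 2⟧ = {6, 8, 10, 11, 12, 13, 15} ∩ {1, 2, 3, 4, 5, 6, 8, 11, 13, 14, 15} = {6, 8, 11, 13, 15}
… ∩ ⟦that helped 3⟧ = {6, 8, 11, 13, 15} ∩ {1, 2, 3, 4, 6, 7, 9} = {6}
So ⟦pilot under 2 that helped 3⟧ = {6}.

{6}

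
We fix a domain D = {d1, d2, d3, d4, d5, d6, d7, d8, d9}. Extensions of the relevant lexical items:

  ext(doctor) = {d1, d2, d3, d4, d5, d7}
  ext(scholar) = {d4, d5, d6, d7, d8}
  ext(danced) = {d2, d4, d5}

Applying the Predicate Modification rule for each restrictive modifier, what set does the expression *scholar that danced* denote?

{d4, d5}

⟦that danced⟧ = ⟦danced⟧ = {d2, d4, d5}
⟦scholar⟧ = {d4, d5, d6, d7, d8}
… ∩ ⟦that danced⟧ = {d4, d5, d6, d7, d8} ∩ {d2, d4, d5} = {d4, d5}
So ⟦scholar that danced⟧ = {d4, d5}.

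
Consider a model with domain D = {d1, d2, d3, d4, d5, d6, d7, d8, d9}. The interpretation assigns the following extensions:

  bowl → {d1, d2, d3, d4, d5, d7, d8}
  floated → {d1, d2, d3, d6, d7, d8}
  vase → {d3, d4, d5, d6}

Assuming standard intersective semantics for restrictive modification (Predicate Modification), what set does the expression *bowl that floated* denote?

⟦that floated⟧ = ⟦floated⟧ = {d1, d2, d3, d6, d7, d8}
⟦bowl⟧ = {d1, d2, d3, d4, d5, d7, d8}
… ∩ ⟦that floated⟧ = {d1, d2, d3, d4, d5, d7, d8} ∩ {d1, d2, d3, d6, d7, d8} = {d1, d2, d3, d7, d8}
So ⟦bowl that floated⟧ = {d1, d2, d3, d7, d8}.

{d1, d2, d3, d7, d8}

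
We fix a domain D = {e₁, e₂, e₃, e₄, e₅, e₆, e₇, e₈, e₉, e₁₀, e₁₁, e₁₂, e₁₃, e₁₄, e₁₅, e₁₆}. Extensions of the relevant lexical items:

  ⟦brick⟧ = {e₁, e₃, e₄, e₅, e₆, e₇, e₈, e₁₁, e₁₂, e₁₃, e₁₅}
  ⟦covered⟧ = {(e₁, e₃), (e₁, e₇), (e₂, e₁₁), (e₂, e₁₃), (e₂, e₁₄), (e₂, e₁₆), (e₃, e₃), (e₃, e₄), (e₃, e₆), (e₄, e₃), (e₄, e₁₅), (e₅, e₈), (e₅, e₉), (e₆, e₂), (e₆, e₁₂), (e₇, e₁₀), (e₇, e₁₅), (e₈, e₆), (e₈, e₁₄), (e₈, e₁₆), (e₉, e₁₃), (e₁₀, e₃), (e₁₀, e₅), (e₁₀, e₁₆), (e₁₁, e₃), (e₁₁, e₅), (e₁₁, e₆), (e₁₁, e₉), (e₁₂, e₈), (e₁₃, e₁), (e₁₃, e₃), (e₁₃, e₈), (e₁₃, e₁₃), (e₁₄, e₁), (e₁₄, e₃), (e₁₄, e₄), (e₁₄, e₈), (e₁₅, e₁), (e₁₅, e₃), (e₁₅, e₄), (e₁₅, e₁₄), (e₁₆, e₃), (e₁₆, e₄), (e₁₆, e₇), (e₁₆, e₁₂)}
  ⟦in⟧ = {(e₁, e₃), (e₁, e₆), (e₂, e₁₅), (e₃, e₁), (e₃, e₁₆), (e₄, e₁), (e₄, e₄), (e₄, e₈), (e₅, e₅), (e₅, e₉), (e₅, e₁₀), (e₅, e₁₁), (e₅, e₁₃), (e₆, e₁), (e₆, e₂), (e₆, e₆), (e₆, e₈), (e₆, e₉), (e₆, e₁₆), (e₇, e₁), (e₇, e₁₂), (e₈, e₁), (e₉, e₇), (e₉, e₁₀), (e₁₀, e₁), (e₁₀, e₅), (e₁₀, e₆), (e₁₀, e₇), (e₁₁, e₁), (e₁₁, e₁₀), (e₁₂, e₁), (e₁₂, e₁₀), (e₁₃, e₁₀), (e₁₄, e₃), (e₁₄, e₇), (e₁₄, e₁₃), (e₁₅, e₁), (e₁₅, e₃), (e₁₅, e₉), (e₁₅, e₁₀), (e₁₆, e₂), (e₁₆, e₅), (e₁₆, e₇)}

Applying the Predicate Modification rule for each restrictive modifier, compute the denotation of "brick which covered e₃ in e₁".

{e₃, e₄, e₁₁, e₁₅}

⟦which covered e₃⟧ = {x : ⟨x, e₃⟩ ∈ ⟦covered⟧} = {e₁, e₃, e₄, e₁₀, e₁₁, e₁₃, e₁₄, e₁₅, e₁₆}
⟦in e₁⟧ = {x : ⟨x, e₁⟩ ∈ ⟦in⟧} = {e₃, e₄, e₆, e₇, e₈, e₁₀, e₁₁, e₁₂, e₁₅}
⟦brick⟧ = {e₁, e₃, e₄, e₅, e₆, e₇, e₈, e₁₁, e₁₂, e₁₃, e₁₅}
… ∩ ⟦which covered e₃⟧ = {e₁, e₃, e₄, e₅, e₆, e₇, e₈, e₁₁, e₁₂, e₁₃, e₁₅} ∩ {e₁, e₃, e₄, e₁₀, e₁₁, e₁₃, e₁₄, e₁₅, e₁₆} = {e₁, e₃, e₄, e₁₁, e₁₃, e₁₅}
… ∩ ⟦in e₁⟧ = {e₁, e₃, e₄, e₁₁, e₁₃, e₁₅} ∩ {e₃, e₄, e₆, e₇, e₈, e₁₀, e₁₁, e₁₂, e₁₅} = {e₃, e₄, e₁₁, e₁₅}
So ⟦brick which covered e₃ in e₁⟧ = {e₃, e₄, e₁₁, e₁₅}.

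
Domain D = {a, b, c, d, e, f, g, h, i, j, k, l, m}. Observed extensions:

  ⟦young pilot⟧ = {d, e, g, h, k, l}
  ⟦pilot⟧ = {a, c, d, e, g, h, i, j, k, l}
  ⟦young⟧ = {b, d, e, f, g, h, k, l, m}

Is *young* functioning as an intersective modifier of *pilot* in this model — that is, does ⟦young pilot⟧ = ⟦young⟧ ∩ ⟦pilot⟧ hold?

⟦young⟧ ∩ ⟦pilot⟧ = {b, d, e, f, g, h, k, l, m} ∩ {a, c, d, e, g, h, i, j, k, l} = {d, e, g, h, k, l}
Observed ⟦young pilot⟧ = {d, e, g, h, k, l}.
These coincide, so the modifier is intersective here.

yes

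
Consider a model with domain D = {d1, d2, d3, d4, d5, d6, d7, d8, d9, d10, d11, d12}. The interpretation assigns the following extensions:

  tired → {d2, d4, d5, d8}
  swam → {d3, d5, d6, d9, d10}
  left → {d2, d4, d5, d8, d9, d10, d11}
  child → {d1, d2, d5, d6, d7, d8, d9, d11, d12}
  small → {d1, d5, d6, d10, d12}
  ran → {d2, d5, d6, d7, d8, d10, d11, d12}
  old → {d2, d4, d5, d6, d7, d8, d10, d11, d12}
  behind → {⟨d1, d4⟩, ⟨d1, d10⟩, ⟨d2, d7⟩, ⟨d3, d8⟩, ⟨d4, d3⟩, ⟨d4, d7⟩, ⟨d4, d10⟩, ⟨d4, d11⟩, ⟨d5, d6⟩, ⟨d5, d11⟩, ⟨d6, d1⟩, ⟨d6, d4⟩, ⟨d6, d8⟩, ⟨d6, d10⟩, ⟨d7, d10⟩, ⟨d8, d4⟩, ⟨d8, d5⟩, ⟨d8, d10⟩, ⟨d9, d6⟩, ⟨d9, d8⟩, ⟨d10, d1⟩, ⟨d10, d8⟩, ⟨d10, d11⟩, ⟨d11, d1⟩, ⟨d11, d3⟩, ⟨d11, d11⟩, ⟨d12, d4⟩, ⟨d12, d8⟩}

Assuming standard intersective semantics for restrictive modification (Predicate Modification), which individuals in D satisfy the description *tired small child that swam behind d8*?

{ }

⟦that swam⟧ = ⟦swam⟧ = {d3, d5, d6, d9, d10}
⟦behind d8⟧ = {x : ⟨x, d8⟩ ∈ ⟦behind⟧} = {d3, d6, d9, d10, d12}
⟦child⟧ = {d1, d2, d5, d6, d7, d8, d9, d11, d12}
… ∩ ⟦that swam⟧ = {d1, d2, d5, d6, d7, d8, d9, d11, d12} ∩ {d3, d5, d6, d9, d10} = {d5, d6, d9}
… ∩ ⟦behind d8⟧ = {d5, d6, d9} ∩ {d3, d6, d9, d10, d12} = {d6, d9}
… ∩ ⟦tired⟧ = {d6, d9} ∩ {d2, d4, d5, d8} = ∅
… ∩ ⟦small⟧ = ∅ ∩ {d1, d5, d6, d10, d12} = ∅
So ⟦tired small child that swam behind d8⟧ = { }.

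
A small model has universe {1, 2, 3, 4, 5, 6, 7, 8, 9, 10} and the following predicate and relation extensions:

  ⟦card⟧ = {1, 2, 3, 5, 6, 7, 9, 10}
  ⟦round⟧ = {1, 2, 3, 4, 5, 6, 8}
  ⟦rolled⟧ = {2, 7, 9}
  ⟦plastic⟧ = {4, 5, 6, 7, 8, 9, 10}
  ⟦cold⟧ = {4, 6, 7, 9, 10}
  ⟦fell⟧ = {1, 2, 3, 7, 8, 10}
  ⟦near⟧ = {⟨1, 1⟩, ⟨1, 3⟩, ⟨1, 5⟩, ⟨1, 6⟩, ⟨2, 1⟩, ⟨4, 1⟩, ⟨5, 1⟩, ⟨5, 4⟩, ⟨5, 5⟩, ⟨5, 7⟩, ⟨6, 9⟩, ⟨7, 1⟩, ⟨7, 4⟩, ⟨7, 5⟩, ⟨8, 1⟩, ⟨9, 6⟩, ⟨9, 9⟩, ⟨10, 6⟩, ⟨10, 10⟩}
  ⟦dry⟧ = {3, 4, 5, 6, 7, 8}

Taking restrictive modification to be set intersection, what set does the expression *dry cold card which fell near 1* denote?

{7}

⟦which fell⟧ = ⟦fell⟧ = {1, 2, 3, 7, 8, 10}
⟦near 1⟧ = {x : ⟨x, 1⟩ ∈ ⟦near⟧} = {1, 2, 4, 5, 7, 8}
⟦card⟧ = {1, 2, 3, 5, 6, 7, 9, 10}
… ∩ ⟦which fell⟧ = {1, 2, 3, 5, 6, 7, 9, 10} ∩ {1, 2, 3, 7, 8, 10} = {1, 2, 3, 7, 10}
… ∩ ⟦near 1⟧ = {1, 2, 3, 7, 10} ∩ {1, 2, 4, 5, 7, 8} = {1, 2, 7}
… ∩ ⟦dry⟧ = {1, 2, 7} ∩ {3, 4, 5, 6, 7, 8} = {7}
… ∩ ⟦cold⟧ = {7} ∩ {4, 6, 7, 9, 10} = {7}
So ⟦dry cold card which fell near 1⟧ = {7}.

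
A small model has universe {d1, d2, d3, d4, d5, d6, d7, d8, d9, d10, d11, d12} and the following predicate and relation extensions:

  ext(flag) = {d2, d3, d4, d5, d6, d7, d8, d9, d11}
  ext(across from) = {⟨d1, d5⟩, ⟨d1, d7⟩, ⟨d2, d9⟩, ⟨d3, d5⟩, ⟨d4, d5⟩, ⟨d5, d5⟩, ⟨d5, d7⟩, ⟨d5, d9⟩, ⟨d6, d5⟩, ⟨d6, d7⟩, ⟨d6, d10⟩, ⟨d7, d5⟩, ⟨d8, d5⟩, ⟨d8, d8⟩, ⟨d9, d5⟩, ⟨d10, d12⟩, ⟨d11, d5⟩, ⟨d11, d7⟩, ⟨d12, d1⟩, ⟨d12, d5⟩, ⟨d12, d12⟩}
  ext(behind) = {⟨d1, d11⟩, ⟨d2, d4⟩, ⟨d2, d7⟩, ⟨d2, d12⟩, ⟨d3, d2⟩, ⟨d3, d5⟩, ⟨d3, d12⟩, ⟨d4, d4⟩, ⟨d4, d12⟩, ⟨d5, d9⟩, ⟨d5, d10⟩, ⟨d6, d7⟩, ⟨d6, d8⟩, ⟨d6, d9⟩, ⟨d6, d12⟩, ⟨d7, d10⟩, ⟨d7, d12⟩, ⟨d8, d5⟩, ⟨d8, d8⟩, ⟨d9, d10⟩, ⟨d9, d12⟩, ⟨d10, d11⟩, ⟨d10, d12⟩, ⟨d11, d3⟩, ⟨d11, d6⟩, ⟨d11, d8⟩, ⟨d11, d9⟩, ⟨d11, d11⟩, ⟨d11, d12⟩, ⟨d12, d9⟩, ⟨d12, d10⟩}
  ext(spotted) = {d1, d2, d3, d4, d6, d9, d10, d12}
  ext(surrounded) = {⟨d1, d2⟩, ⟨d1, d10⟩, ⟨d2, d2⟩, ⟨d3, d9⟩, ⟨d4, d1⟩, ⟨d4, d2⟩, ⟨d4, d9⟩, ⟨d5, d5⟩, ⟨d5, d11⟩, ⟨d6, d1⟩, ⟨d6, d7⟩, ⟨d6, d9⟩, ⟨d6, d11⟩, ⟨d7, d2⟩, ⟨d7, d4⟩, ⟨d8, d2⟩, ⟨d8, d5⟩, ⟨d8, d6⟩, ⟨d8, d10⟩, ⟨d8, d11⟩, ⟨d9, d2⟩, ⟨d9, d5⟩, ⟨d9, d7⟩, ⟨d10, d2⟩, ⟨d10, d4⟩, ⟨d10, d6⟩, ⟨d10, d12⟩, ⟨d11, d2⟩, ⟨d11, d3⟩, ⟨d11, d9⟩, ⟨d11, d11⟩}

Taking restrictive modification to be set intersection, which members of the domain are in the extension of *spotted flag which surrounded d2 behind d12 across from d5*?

{d4, d9}

⟦which surrounded d2⟧ = {x : ⟨x, d2⟩ ∈ ⟦surrounded⟧} = {d1, d2, d4, d7, d8, d9, d10, d11}
⟦behind d12⟧ = {x : ⟨x, d12⟩ ∈ ⟦behind⟧} = {d2, d3, d4, d6, d7, d9, d10, d11}
⟦across from d5⟧ = {x : ⟨x, d5⟩ ∈ ⟦across from⟧} = {d1, d3, d4, d5, d6, d7, d8, d9, d11, d12}
⟦flag⟧ = {d2, d3, d4, d5, d6, d7, d8, d9, d11}
… ∩ ⟦which surrounded d2⟧ = {d2, d3, d4, d5, d6, d7, d8, d9, d11} ∩ {d1, d2, d4, d7, d8, d9, d10, d11} = {d2, d4, d7, d8, d9, d11}
… ∩ ⟦behind d12⟧ = {d2, d4, d7, d8, d9, d11} ∩ {d2, d3, d4, d6, d7, d9, d10, d11} = {d2, d4, d7, d9, d11}
… ∩ ⟦across from d5⟧ = {d2, d4, d7, d9, d11} ∩ {d1, d3, d4, d5, d6, d7, d8, d9, d11, d12} = {d4, d7, d9, d11}
… ∩ ⟦spotted⟧ = {d4, d7, d9, d11} ∩ {d1, d2, d3, d4, d6, d9, d10, d12} = {d4, d9}
So ⟦spotted flag which surrounded d2 behind d12 across from d5⟧ = {d4, d9}.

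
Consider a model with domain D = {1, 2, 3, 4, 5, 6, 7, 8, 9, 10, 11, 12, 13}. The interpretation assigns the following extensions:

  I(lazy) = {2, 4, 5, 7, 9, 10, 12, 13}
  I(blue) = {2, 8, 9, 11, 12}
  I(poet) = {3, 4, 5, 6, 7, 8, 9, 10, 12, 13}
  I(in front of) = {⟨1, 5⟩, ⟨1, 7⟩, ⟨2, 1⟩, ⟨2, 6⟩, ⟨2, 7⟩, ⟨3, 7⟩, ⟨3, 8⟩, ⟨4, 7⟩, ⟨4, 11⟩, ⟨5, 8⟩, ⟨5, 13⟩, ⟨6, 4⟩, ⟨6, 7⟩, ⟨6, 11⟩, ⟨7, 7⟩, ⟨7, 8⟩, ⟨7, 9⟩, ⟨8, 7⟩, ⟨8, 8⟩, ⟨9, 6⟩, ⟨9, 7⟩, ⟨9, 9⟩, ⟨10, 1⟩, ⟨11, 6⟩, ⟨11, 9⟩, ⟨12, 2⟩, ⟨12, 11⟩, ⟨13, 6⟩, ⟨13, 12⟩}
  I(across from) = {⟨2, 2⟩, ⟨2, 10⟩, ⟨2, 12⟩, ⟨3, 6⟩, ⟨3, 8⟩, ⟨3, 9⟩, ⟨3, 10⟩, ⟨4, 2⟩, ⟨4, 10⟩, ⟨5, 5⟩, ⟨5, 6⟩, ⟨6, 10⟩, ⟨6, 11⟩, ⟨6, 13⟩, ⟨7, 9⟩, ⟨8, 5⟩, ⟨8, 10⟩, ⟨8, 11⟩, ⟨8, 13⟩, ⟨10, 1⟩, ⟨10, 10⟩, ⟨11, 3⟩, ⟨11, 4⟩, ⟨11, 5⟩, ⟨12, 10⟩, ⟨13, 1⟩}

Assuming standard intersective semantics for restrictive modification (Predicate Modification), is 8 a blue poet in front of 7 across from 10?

⟦in front of 7⟧ = {x : ⟨x, 7⟩ ∈ ⟦in front of⟧} = {1, 2, 3, 4, 6, 7, 8, 9}
⟦across from 10⟧ = {x : ⟨x, 10⟩ ∈ ⟦across from⟧} = {2, 3, 4, 6, 8, 10, 12}
⟦poet⟧ = {3, 4, 5, 6, 7, 8, 9, 10, 12, 13}
… ∩ ⟦in front of 7⟧ = {3, 4, 5, 6, 7, 8, 9, 10, 12, 13} ∩ {1, 2, 3, 4, 6, 7, 8, 9} = {3, 4, 6, 7, 8, 9}
… ∩ ⟦across from 10⟧ = {3, 4, 6, 7, 8, 9} ∩ {2, 3, 4, 6, 8, 10, 12} = {3, 4, 6, 8}
… ∩ ⟦blue⟧ = {3, 4, 6, 8} ∩ {2, 8, 9, 11, 12} = {8}
⟦blue poet in front of 7 across from 10⟧ = {8}; 8 ∈ this set.

yes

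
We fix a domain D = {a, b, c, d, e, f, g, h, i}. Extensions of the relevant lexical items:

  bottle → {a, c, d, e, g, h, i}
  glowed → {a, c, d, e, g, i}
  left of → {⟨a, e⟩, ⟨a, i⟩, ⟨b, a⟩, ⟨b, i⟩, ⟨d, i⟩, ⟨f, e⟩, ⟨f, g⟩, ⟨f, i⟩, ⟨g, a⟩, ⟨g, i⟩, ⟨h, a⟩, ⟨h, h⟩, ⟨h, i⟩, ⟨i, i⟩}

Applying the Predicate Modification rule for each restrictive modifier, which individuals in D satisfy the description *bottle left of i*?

{a, d, g, h, i}

⟦left of i⟧ = {x : ⟨x, i⟩ ∈ ⟦left of⟧} = {a, b, d, f, g, h, i}
⟦bottle⟧ = {a, c, d, e, g, h, i}
… ∩ ⟦left of i⟧ = {a, c, d, e, g, h, i} ∩ {a, b, d, f, g, h, i} = {a, d, g, h, i}
So ⟦bottle left of i⟧ = {a, d, g, h, i}.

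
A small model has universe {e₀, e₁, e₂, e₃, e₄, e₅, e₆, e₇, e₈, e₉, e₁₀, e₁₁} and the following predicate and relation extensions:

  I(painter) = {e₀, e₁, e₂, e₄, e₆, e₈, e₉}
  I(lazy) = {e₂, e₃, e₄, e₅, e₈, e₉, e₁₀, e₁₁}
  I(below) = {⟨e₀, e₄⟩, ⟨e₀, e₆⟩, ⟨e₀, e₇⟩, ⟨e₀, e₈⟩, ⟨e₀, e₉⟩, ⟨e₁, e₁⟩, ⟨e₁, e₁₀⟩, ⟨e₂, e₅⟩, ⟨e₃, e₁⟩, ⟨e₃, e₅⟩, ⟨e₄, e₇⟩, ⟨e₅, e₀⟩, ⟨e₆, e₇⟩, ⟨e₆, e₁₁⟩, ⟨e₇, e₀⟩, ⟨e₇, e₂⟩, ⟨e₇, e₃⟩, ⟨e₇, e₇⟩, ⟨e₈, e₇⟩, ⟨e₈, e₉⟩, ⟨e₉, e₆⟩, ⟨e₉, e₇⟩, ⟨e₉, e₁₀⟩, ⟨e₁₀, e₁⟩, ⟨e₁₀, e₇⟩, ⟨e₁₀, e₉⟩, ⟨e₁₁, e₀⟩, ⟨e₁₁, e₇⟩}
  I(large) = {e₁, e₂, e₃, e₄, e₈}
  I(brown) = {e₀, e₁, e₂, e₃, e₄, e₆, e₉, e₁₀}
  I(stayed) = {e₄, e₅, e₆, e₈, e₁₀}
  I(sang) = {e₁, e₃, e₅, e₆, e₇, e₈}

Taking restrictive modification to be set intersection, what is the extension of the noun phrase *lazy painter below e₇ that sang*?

⟦below e₇⟧ = {x : ⟨x, e₇⟩ ∈ ⟦below⟧} = {e₀, e₄, e₆, e₇, e₈, e₉, e₁₀, e₁₁}
⟦that sang⟧ = ⟦sang⟧ = {e₁, e₃, e₅, e₆, e₇, e₈}
⟦painter⟧ = {e₀, e₁, e₂, e₄, e₆, e₈, e₉}
… ∩ ⟦below e₇⟧ = {e₀, e₁, e₂, e₄, e₆, e₈, e₉} ∩ {e₀, e₄, e₆, e₇, e₈, e₉, e₁₀, e₁₁} = {e₀, e₄, e₆, e₈, e₉}
… ∩ ⟦that sang⟧ = {e₀, e₄, e₆, e₈, e₉} ∩ {e₁, e₃, e₅, e₆, e₇, e₈} = {e₆, e₈}
… ∩ ⟦lazy⟧ = {e₆, e₈} ∩ {e₂, e₃, e₄, e₅, e₈, e₉, e₁₀, e₁₁} = {e₈}
So ⟦lazy painter below e₇ that sang⟧ = {e₈}.

{e₈}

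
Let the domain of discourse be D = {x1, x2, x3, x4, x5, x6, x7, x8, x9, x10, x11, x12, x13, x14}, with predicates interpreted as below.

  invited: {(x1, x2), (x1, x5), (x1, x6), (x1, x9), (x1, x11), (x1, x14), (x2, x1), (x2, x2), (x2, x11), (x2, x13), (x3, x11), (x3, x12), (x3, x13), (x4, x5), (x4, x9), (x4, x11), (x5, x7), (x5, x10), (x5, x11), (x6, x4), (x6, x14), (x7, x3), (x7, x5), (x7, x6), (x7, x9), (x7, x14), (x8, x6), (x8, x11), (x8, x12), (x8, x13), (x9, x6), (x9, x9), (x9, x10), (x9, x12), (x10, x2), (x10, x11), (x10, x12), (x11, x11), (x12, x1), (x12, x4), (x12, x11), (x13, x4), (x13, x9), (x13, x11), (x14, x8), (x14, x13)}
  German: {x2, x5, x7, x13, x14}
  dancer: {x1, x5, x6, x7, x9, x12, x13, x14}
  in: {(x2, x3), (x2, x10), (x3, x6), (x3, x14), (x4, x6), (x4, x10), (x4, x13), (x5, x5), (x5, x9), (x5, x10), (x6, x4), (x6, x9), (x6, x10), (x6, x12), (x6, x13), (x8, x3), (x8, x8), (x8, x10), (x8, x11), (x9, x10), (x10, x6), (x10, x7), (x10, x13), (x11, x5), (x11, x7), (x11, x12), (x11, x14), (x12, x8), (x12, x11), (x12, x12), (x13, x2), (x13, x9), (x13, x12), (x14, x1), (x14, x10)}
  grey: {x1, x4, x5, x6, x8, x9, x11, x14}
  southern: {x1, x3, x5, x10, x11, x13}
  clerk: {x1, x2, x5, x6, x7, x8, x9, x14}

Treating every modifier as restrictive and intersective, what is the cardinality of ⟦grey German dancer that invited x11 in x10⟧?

1

⟦that invited x11⟧ = {x : ⟨x, x11⟩ ∈ ⟦invited⟧} = {x1, x2, x3, x4, x5, x8, x10, x11, x12, x13}
⟦in x10⟧ = {x : ⟨x, x10⟩ ∈ ⟦in⟧} = {x2, x4, x5, x6, x8, x9, x14}
⟦dancer⟧ = {x1, x5, x6, x7, x9, x12, x13, x14}
… ∩ ⟦that invited x11⟧ = {x1, x5, x6, x7, x9, x12, x13, x14} ∩ {x1, x2, x3, x4, x5, x8, x10, x11, x12, x13} = {x1, x5, x12, x13}
… ∩ ⟦in x10⟧ = {x1, x5, x12, x13} ∩ {x2, x4, x5, x6, x8, x9, x14} = {x5}
… ∩ ⟦grey⟧ = {x5} ∩ {x1, x4, x5, x6, x8, x9, x11, x14} = {x5}
… ∩ ⟦German⟧ = {x5} ∩ {x2, x5, x7, x13, x14} = {x5}
⟦grey German dancer that invited x11 in x10⟧ = {x5}, so the cardinality is 1.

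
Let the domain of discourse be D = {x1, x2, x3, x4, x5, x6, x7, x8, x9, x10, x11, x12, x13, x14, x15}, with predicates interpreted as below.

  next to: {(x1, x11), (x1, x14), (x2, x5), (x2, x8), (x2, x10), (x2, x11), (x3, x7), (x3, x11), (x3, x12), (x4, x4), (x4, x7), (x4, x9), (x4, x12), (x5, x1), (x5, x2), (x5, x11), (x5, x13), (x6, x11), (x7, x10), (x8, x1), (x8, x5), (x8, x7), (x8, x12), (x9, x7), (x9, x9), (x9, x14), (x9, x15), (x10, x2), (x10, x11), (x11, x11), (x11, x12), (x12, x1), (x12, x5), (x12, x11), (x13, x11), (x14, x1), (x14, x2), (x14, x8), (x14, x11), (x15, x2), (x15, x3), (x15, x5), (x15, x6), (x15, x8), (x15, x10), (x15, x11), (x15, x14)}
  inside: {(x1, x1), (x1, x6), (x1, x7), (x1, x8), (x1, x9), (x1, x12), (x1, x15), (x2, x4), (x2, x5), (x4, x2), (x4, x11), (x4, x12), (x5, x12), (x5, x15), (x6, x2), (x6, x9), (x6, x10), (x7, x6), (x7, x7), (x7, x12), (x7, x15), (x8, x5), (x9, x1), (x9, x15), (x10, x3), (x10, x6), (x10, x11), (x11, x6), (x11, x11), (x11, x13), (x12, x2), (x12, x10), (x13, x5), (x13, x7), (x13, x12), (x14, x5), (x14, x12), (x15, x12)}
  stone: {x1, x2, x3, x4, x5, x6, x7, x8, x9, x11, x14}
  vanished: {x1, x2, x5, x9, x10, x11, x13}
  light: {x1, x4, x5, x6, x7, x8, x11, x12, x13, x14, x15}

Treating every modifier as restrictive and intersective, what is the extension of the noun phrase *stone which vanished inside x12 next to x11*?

⟦which vanished⟧ = ⟦vanished⟧ = {x1, x2, x5, x9, x10, x11, x13}
⟦inside x12⟧ = {x : ⟨x, x12⟩ ∈ ⟦inside⟧} = {x1, x4, x5, x7, x13, x14, x15}
⟦next to x11⟧ = {x : ⟨x, x11⟩ ∈ ⟦next to⟧} = {x1, x2, x3, x5, x6, x10, x11, x12, x13, x14, x15}
⟦stone⟧ = {x1, x2, x3, x4, x5, x6, x7, x8, x9, x11, x14}
… ∩ ⟦which vanished⟧ = {x1, x2, x3, x4, x5, x6, x7, x8, x9, x11, x14} ∩ {x1, x2, x5, x9, x10, x11, x13} = {x1, x2, x5, x9, x11}
… ∩ ⟦inside x12⟧ = {x1, x2, x5, x9, x11} ∩ {x1, x4, x5, x7, x13, x14, x15} = {x1, x5}
… ∩ ⟦next to x11⟧ = {x1, x5} ∩ {x1, x2, x3, x5, x6, x10, x11, x12, x13, x14, x15} = {x1, x5}
So ⟦stone which vanished inside x12 next to x11⟧ = {x1, x5}.

{x1, x5}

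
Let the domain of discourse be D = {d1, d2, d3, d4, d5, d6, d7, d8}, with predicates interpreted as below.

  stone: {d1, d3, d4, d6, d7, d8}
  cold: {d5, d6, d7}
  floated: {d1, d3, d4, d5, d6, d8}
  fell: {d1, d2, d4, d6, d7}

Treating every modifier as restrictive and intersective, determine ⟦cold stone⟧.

{d6, d7}

⟦stone⟧ = {d1, d3, d4, d6, d7, d8}
… ∩ ⟦cold⟧ = {d1, d3, d4, d6, d7, d8} ∩ {d5, d6, d7} = {d6, d7}
So ⟦cold stone⟧ = {d6, d7}.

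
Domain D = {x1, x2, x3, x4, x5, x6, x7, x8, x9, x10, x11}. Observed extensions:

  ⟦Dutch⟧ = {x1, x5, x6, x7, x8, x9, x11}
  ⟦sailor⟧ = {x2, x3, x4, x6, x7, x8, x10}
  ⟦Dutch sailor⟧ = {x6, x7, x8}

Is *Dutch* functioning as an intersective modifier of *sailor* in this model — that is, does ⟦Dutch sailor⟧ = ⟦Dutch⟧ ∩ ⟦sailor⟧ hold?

⟦Dutch⟧ ∩ ⟦sailor⟧ = {x1, x5, x6, x7, x8, x9, x11} ∩ {x2, x3, x4, x6, x7, x8, x10} = {x6, x7, x8}
Observed ⟦Dutch sailor⟧ = {x6, x7, x8}.
These coincide, so the modifier is intersective here.

yes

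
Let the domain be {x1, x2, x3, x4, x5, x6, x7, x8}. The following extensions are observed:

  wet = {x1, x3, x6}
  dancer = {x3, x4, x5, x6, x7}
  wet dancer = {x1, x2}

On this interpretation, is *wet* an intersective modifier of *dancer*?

no

⟦wet⟧ ∩ ⟦dancer⟧ = {x1, x3, x6} ∩ {x3, x4, x5, x6, x7} = {x3, x6}
Observed ⟦wet dancer⟧ = {x1, x2}.
These differ, so the modifier is not intersective in this model.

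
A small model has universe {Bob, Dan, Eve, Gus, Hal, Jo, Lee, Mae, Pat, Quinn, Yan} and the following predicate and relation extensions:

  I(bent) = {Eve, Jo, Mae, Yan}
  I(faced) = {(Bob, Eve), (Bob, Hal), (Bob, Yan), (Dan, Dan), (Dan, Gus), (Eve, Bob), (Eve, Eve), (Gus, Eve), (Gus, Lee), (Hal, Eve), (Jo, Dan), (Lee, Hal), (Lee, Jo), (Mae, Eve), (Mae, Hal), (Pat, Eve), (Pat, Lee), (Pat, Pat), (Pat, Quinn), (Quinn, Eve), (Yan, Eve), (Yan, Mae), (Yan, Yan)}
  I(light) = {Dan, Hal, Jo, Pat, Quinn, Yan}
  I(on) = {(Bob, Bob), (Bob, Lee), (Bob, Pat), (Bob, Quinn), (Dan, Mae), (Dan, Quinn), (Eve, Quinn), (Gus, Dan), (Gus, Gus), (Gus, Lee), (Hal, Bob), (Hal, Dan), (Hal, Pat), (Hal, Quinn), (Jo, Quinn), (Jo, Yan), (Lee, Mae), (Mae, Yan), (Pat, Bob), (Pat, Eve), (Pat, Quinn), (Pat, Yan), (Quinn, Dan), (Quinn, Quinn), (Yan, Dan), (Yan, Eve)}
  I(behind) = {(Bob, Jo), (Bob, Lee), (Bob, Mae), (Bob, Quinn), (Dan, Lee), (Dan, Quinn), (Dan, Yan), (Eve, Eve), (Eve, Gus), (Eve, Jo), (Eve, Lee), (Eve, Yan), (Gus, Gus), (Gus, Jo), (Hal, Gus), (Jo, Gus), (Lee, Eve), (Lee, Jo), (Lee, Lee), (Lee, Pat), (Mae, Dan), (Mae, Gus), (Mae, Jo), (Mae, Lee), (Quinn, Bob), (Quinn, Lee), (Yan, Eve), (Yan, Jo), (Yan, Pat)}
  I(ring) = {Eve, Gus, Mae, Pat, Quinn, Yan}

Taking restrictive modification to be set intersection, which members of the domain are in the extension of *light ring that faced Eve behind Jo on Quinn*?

∅

⟦that faced Eve⟧ = {x : ⟨x, Eve⟩ ∈ ⟦faced⟧} = {Bob, Eve, Gus, Hal, Mae, Pat, Quinn, Yan}
⟦behind Jo⟧ = {x : ⟨x, Jo⟩ ∈ ⟦behind⟧} = {Bob, Eve, Gus, Lee, Mae, Yan}
⟦on Quinn⟧ = {x : ⟨x, Quinn⟩ ∈ ⟦on⟧} = {Bob, Dan, Eve, Hal, Jo, Pat, Quinn}
⟦ring⟧ = {Eve, Gus, Mae, Pat, Quinn, Yan}
… ∩ ⟦that faced Eve⟧ = {Eve, Gus, Mae, Pat, Quinn, Yan} ∩ {Bob, Eve, Gus, Hal, Mae, Pat, Quinn, Yan} = {Eve, Gus, Mae, Pat, Quinn, Yan}
… ∩ ⟦behind Jo⟧ = {Eve, Gus, Mae, Pat, Quinn, Yan} ∩ {Bob, Eve, Gus, Lee, Mae, Yan} = {Eve, Gus, Mae, Yan}
… ∩ ⟦on Quinn⟧ = {Eve, Gus, Mae, Yan} ∩ {Bob, Dan, Eve, Hal, Jo, Pat, Quinn} = {Eve}
… ∩ ⟦light⟧ = {Eve} ∩ {Dan, Hal, Jo, Pat, Quinn, Yan} = ∅
So ⟦light ring that faced Eve behind Jo on Quinn⟧ = ∅.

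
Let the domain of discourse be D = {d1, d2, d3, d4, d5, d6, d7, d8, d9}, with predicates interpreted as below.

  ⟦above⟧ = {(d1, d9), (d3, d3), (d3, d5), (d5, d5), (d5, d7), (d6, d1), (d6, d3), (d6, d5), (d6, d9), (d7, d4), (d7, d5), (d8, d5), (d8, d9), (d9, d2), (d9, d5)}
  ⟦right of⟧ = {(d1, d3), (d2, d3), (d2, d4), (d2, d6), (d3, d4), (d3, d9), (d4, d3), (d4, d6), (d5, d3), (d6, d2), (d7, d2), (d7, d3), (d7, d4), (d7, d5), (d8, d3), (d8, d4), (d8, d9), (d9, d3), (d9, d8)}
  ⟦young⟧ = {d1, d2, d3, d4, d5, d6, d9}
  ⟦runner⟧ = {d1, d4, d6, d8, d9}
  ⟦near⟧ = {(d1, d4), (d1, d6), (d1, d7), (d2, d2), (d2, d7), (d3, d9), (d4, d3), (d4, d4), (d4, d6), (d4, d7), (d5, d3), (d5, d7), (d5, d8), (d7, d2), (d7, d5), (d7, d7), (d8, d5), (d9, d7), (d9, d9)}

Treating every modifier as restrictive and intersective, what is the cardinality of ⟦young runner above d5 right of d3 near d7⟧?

1

⟦above d5⟧ = {x : ⟨x, d5⟩ ∈ ⟦above⟧} = {d3, d5, d6, d7, d8, d9}
⟦right of d3⟧ = {x : ⟨x, d3⟩ ∈ ⟦right of⟧} = {d1, d2, d4, d5, d7, d8, d9}
⟦near d7⟧ = {x : ⟨x, d7⟩ ∈ ⟦near⟧} = {d1, d2, d4, d5, d7, d9}
⟦runner⟧ = {d1, d4, d6, d8, d9}
… ∩ ⟦above d5⟧ = {d1, d4, d6, d8, d9} ∩ {d3, d5, d6, d7, d8, d9} = {d6, d8, d9}
… ∩ ⟦right of d3⟧ = {d6, d8, d9} ∩ {d1, d2, d4, d5, d7, d8, d9} = {d8, d9}
… ∩ ⟦near d7⟧ = {d8, d9} ∩ {d1, d2, d4, d5, d7, d9} = {d9}
… ∩ ⟦young⟧ = {d9} ∩ {d1, d2, d3, d4, d5, d6, d9} = {d9}
⟦young runner above d5 right of d3 near d7⟧ = {d9}, so the cardinality is 1.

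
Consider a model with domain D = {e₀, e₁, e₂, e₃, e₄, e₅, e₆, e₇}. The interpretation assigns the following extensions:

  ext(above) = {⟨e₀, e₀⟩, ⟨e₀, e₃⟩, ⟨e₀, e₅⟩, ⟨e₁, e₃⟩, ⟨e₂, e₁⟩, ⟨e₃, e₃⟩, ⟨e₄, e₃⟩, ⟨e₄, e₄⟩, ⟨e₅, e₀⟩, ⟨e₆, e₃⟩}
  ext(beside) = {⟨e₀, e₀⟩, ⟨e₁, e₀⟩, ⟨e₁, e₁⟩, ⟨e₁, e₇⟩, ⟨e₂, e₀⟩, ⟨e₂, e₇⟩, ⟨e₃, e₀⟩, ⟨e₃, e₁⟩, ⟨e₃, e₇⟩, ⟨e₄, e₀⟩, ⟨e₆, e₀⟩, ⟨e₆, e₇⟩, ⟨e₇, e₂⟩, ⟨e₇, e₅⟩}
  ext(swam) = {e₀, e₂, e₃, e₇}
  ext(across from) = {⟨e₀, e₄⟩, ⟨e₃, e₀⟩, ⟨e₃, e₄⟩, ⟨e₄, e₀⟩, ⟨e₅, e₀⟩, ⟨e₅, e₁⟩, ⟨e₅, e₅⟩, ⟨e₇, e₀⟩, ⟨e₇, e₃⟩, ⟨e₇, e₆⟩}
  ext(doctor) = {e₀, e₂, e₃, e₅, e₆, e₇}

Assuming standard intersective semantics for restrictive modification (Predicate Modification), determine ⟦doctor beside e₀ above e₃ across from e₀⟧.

{e₃}

⟦beside e₀⟧ = {x : ⟨x, e₀⟩ ∈ ⟦beside⟧} = {e₀, e₁, e₂, e₃, e₄, e₆}
⟦above e₃⟧ = {x : ⟨x, e₃⟩ ∈ ⟦above⟧} = {e₀, e₁, e₃, e₄, e₆}
⟦across from e₀⟧ = {x : ⟨x, e₀⟩ ∈ ⟦across from⟧} = {e₃, e₄, e₅, e₇}
⟦doctor⟧ = {e₀, e₂, e₃, e₅, e₆, e₇}
… ∩ ⟦beside e₀⟧ = {e₀, e₂, e₃, e₅, e₆, e₇} ∩ {e₀, e₁, e₂, e₃, e₄, e₆} = {e₀, e₂, e₃, e₆}
… ∩ ⟦above e₃⟧ = {e₀, e₂, e₃, e₆} ∩ {e₀, e₁, e₃, e₄, e₆} = {e₀, e₃, e₆}
… ∩ ⟦across from e₀⟧ = {e₀, e₃, e₆} ∩ {e₃, e₄, e₅, e₇} = {e₃}
So ⟦doctor beside e₀ above e₃ across from e₀⟧ = {e₃}.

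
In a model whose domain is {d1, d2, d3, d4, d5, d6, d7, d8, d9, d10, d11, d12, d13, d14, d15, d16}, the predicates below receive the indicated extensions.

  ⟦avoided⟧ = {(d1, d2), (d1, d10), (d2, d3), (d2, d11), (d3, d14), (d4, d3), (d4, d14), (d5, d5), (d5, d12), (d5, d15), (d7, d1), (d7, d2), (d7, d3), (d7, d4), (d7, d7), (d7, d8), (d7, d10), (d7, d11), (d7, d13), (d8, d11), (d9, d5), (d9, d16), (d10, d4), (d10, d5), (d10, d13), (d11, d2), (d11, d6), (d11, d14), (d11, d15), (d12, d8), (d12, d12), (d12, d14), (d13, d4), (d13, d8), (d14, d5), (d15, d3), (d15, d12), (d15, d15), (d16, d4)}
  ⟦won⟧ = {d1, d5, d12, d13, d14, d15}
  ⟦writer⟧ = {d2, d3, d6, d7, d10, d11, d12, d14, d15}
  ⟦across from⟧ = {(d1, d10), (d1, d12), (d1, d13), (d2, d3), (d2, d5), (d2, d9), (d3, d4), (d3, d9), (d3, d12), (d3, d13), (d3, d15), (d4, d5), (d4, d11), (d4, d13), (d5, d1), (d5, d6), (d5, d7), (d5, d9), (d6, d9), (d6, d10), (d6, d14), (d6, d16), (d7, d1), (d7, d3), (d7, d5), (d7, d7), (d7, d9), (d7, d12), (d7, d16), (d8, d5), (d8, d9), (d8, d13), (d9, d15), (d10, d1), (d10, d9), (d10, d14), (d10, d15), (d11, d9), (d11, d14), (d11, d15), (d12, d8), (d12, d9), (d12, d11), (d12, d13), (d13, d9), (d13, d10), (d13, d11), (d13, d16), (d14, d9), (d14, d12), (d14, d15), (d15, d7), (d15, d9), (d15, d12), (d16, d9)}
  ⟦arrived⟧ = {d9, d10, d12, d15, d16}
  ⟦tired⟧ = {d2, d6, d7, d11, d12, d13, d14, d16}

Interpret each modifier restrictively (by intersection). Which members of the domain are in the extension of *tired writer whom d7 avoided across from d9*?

{d2, d7, d11}

⟦whom d7 avoided⟧ = {x : ⟨d7, x⟩ ∈ ⟦avoided⟧} = {d1, d2, d3, d4, d7, d8, d10, d11, d13}
⟦across from d9⟧ = {x : ⟨x, d9⟩ ∈ ⟦across from⟧} = {d2, d3, d5, d6, d7, d8, d10, d11, d12, d13, d14, d15, d16}
⟦writer⟧ = {d2, d3, d6, d7, d10, d11, d12, d14, d15}
… ∩ ⟦whom d7 avoided⟧ = {d2, d3, d6, d7, d10, d11, d12, d14, d15} ∩ {d1, d2, d3, d4, d7, d8, d10, d11, d13} = {d2, d3, d7, d10, d11}
… ∩ ⟦across from d9⟧ = {d2, d3, d7, d10, d11} ∩ {d2, d3, d5, d6, d7, d8, d10, d11, d12, d13, d14, d15, d16} = {d2, d3, d7, d10, d11}
… ∩ ⟦tired⟧ = {d2, d3, d7, d10, d11} ∩ {d2, d6, d7, d11, d12, d13, d14, d16} = {d2, d7, d11}
So ⟦tired writer whom d7 avoided across from d9⟧ = {d2, d7, d11}.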